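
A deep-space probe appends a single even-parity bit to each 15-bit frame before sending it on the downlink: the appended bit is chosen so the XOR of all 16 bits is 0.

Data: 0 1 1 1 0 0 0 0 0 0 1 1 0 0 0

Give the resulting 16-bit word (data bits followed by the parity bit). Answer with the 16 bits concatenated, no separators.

0111000000110001

XOR of the 15 data bits: 0⊕1⊕1⊕1⊕0⊕0⊕0⊕0⊕0⊕0⊕1⊕1⊕0⊕0⊕0 = 1
Parity bit = 1 (so all 16 bits XOR to 0).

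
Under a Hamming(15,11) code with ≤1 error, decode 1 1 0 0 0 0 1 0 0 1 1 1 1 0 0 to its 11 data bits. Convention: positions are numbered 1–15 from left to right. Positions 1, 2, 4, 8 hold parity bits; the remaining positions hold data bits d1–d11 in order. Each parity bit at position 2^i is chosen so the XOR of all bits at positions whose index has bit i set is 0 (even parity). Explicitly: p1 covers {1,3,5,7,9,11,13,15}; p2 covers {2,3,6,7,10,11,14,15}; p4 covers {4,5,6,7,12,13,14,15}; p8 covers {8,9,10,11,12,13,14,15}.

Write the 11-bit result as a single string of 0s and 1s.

00010111100

s1 (pos 1,3,5,7,9,11,13,15): 1⊕0⊕0⊕1⊕0⊕1⊕1⊕0 = 0
s2 (pos 2,3,6,7,10,11,14,15): 1⊕0⊕0⊕1⊕1⊕1⊕0⊕0 = 0
s4 (pos 4,5,6,7,12,13,14,15): 0⊕0⊕0⊕1⊕1⊕1⊕0⊕0 = 1
s8 (pos 8,9,10,11,12,13,14,15): 0⊕0⊕1⊕1⊕1⊕1⊕0⊕0 = 0
Syndrome s8…s1 = 0100 → error at position 4.
Flip position 4: 110000100111100 → 110100100111100
Read data bits from positions 3,5,6,7,9,10,11,12,13,14,15: 00010111100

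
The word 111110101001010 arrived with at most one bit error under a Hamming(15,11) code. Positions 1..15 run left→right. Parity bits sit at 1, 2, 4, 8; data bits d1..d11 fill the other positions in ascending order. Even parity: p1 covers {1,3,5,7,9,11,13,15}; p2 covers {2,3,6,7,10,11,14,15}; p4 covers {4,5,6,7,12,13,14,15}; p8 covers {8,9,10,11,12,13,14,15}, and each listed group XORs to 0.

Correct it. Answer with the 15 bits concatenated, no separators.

s1 (pos 1,3,5,7,9,11,13,15): 1⊕1⊕1⊕1⊕1⊕0⊕0⊕0 = 1
s2 (pos 2,3,6,7,10,11,14,15): 1⊕1⊕0⊕1⊕0⊕0⊕1⊕0 = 0
s4 (pos 4,5,6,7,12,13,14,15): 1⊕1⊕0⊕1⊕1⊕0⊕1⊕0 = 1
s8 (pos 8,9,10,11,12,13,14,15): 0⊕1⊕0⊕0⊕1⊕0⊕1⊕0 = 1
Syndrome s8…s1 = 1101 → error at position 13.
Flip position 13: 111110101001010 → 111110101001110

111110101001110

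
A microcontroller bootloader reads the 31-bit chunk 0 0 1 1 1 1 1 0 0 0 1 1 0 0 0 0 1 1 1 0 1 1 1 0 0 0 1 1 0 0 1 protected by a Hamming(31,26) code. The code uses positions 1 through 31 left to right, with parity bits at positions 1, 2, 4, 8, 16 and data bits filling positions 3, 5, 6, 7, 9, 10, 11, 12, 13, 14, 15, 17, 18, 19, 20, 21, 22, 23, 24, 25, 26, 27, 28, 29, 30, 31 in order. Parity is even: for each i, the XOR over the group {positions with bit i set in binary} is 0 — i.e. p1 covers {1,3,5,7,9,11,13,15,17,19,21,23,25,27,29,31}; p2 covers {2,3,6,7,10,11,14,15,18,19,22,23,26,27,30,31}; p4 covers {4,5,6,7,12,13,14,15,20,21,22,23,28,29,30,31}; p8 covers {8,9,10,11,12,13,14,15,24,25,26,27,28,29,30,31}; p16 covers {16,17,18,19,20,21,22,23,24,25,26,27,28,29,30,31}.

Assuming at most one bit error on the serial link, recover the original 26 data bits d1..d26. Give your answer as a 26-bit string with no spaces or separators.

11110011000111011110011001

s1 (pos 1,3,5,7,9,11,13,15,17,19,21,23,25,27,29,31): 0⊕1⊕1⊕1⊕0⊕1⊕0⊕0⊕1⊕1⊕1⊕1⊕0⊕1⊕0⊕1 = 0
s2 (pos 2,3,6,7,10,11,14,15,18,19,22,23,26,27,30,31): 0⊕1⊕1⊕1⊕0⊕1⊕0⊕0⊕1⊕1⊕1⊕1⊕0⊕1⊕0⊕1 = 0
s4 (pos 4,5,6,7,12,13,14,15,20,21,22,23,28,29,30,31): 1⊕1⊕1⊕1⊕1⊕0⊕0⊕0⊕0⊕1⊕1⊕1⊕1⊕0⊕0⊕1 = 0
s8 (pos 8,9,10,11,12,13,14,15,24,25,26,27,28,29,30,31): 0⊕0⊕0⊕1⊕1⊕0⊕0⊕0⊕0⊕0⊕0⊕1⊕1⊕0⊕0⊕1 = 1
s16 (pos 16,17,18,19,20,21,22,23,24,25,26,27,28,29,30,31): 0⊕1⊕1⊕1⊕0⊕1⊕1⊕1⊕0⊕0⊕0⊕1⊕1⊕0⊕0⊕1 = 1
Syndrome s16…s1 = 11000 → error at position 24.
Flip position 24: 0011111000110000111011100011001 → 0011111000110000111011110011001
Read data bits from positions 3,5,6,7,9,10,11,12,13,14,15,17,18,19,20,21,22,23,24,25,26,27,28,29,30,31: 11110011000111011110011001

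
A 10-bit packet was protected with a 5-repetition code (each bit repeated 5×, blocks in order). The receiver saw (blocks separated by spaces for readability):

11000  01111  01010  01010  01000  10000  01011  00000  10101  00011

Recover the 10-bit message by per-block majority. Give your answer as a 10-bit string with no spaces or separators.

Block 1 (11000): 2 ones → 0
Block 2 (01111): 4 ones → 1
Block 3 (01010): 2 ones → 0
Block 4 (01010): 2 ones → 0
Block 5 (01000): 1 one → 0
Block 6 (10000): 1 one → 0
Block 7 (01011): 3 ones → 1
Block 8 (00000): 0 ones → 0
Block 9 (10101): 3 ones → 1
Block 10 (00011): 2 ones → 0

0100001010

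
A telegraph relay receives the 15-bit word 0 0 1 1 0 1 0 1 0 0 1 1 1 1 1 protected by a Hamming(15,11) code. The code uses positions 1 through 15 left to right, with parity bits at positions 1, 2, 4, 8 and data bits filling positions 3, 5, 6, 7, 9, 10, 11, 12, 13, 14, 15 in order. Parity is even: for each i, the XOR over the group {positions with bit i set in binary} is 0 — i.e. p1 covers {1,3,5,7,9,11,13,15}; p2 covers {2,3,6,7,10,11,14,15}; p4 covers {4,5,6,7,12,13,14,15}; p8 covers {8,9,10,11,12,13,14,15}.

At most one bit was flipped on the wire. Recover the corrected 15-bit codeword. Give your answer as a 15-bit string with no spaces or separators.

s1 (pos 1,3,5,7,9,11,13,15): 0⊕1⊕0⊕0⊕0⊕1⊕1⊕1 = 0
s2 (pos 2,3,6,7,10,11,14,15): 0⊕1⊕1⊕0⊕0⊕1⊕1⊕1 = 1
s4 (pos 4,5,6,7,12,13,14,15): 1⊕0⊕1⊕0⊕1⊕1⊕1⊕1 = 0
s8 (pos 8,9,10,11,12,13,14,15): 1⊕0⊕0⊕1⊕1⊕1⊕1⊕1 = 0
Syndrome s8…s1 = 0010 → error at position 2.
Flip position 2: 001101010011111 → 011101010011111

011101010011111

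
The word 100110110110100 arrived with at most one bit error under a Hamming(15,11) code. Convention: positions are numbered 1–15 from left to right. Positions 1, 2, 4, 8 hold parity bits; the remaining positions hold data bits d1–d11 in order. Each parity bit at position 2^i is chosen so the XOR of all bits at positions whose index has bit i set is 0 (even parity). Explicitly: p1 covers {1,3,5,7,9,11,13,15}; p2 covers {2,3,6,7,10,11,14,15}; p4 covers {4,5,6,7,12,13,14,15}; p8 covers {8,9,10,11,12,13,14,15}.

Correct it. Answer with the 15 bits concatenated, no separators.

101110110110100

s1 (pos 1,3,5,7,9,11,13,15): 1⊕0⊕1⊕1⊕0⊕1⊕1⊕0 = 1
s2 (pos 2,3,6,7,10,11,14,15): 0⊕0⊕0⊕1⊕1⊕1⊕0⊕0 = 1
s4 (pos 4,5,6,7,12,13,14,15): 1⊕1⊕0⊕1⊕0⊕1⊕0⊕0 = 0
s8 (pos 8,9,10,11,12,13,14,15): 1⊕0⊕1⊕1⊕0⊕1⊕0⊕0 = 0
Syndrome s8…s1 = 0011 → error at position 3.
Flip position 3: 100110110110100 → 101110110110100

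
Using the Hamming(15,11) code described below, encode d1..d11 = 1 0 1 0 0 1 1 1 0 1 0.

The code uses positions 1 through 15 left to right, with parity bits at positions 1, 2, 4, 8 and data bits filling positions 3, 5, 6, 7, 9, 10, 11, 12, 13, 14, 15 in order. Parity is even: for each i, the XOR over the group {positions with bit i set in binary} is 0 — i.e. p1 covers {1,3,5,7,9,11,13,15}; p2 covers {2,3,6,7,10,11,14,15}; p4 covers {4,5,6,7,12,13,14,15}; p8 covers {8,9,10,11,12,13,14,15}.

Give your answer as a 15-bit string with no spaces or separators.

Place data at non-parity positions: p1 p2 1 p4 0 1 0 p8 0 1 1 1 0 1 0
p1 (pos 1,3,5,7,9,11,13,15): XOR of data positions = 1⊕0⊕0⊕0⊕1⊕0⊕0 = 0
p2 (pos 2,3,6,7,10,11,14,15): XOR of data positions = 1⊕1⊕0⊕1⊕1⊕1⊕0 = 1
p4 (pos 4,5,6,7,12,13,14,15): XOR of data positions = 0⊕1⊕0⊕1⊕0⊕1⊕0 = 1
p8 (pos 8,9,10,11,12,13,14,15): XOR of data positions = 0⊕1⊕1⊕1⊕0⊕1⊕0 = 0
Codeword: 011101000111010

011101000111010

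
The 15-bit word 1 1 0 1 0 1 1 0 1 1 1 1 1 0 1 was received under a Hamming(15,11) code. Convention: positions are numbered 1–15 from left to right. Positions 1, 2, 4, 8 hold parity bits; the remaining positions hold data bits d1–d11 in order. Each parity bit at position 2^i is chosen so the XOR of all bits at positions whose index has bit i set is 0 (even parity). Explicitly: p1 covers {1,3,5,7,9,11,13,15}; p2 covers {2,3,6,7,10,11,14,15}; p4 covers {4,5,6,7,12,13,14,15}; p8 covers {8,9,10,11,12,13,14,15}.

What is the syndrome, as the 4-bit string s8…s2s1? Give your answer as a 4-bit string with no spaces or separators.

s1 (pos 1,3,5,7,9,11,13,15): 1⊕0⊕0⊕1⊕1⊕1⊕1⊕1 = 0
s2 (pos 2,3,6,7,10,11,14,15): 1⊕0⊕1⊕1⊕1⊕1⊕0⊕1 = 0
s4 (pos 4,5,6,7,12,13,14,15): 1⊕0⊕1⊕1⊕1⊕1⊕0⊕1 = 0
s8 (pos 8,9,10,11,12,13,14,15): 0⊕1⊕1⊕1⊕1⊕1⊕0⊕1 = 0
Syndrome s8…s1 = 0000 → no error.

0000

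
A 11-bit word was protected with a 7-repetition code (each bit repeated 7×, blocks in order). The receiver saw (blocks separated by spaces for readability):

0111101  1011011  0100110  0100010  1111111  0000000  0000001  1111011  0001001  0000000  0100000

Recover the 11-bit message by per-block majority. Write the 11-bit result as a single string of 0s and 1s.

11001001000

Block 1 (0111101): 5 ones → 1
Block 2 (1011011): 5 ones → 1
Block 3 (0100110): 3 ones → 0
Block 4 (0100010): 2 ones → 0
Block 5 (1111111): 7 ones → 1
Block 6 (0000000): 0 ones → 0
Block 7 (0000001): 1 one → 0
Block 8 (1111011): 6 ones → 1
Block 9 (0001001): 2 ones → 0
Block 10 (0000000): 0 ones → 0
Block 11 (0100000): 1 one → 0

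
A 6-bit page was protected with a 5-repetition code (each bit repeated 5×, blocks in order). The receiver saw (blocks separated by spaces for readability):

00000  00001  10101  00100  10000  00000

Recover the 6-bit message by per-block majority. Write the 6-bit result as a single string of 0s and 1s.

001000

Block 1 (00000): 0 ones → 0
Block 2 (00001): 1 one → 0
Block 3 (10101): 3 ones → 1
Block 4 (00100): 1 one → 0
Block 5 (10000): 1 one → 0
Block 6 (00000): 0 ones → 0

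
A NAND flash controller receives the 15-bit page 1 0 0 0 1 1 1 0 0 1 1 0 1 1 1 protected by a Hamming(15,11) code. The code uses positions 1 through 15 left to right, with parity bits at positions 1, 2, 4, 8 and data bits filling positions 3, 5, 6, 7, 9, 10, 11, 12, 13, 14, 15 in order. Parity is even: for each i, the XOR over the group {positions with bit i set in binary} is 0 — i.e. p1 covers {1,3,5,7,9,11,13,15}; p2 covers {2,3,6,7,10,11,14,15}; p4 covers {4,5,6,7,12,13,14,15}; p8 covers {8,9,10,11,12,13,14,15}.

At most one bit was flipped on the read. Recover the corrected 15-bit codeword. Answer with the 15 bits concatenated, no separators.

100011110110111

s1 (pos 1,3,5,7,9,11,13,15): 1⊕0⊕1⊕1⊕0⊕1⊕1⊕1 = 0
s2 (pos 2,3,6,7,10,11,14,15): 0⊕0⊕1⊕1⊕1⊕1⊕1⊕1 = 0
s4 (pos 4,5,6,7,12,13,14,15): 0⊕1⊕1⊕1⊕0⊕1⊕1⊕1 = 0
s8 (pos 8,9,10,11,12,13,14,15): 0⊕0⊕1⊕1⊕0⊕1⊕1⊕1 = 1
Syndrome s8…s1 = 1000 → error at position 8.
Flip position 8: 100011100110111 → 100011110110111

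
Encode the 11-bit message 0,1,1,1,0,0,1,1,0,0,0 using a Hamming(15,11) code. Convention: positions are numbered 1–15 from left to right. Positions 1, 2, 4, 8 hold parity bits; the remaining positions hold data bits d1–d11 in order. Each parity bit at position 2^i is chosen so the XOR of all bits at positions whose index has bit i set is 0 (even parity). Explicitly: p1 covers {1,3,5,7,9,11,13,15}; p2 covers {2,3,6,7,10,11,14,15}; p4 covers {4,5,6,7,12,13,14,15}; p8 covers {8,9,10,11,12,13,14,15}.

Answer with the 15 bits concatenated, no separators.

Place data at non-parity positions: p1 p2 0 p4 1 1 1 p8 0 0 1 1 0 0 0
p1 (pos 1,3,5,7,9,11,13,15): XOR of data positions = 0⊕1⊕1⊕0⊕1⊕0⊕0 = 1
p2 (pos 2,3,6,7,10,11,14,15): XOR of data positions = 0⊕1⊕1⊕0⊕1⊕0⊕0 = 1
p4 (pos 4,5,6,7,12,13,14,15): XOR of data positions = 1⊕1⊕1⊕1⊕0⊕0⊕0 = 0
p8 (pos 8,9,10,11,12,13,14,15): XOR of data positions = 0⊕0⊕1⊕1⊕0⊕0⊕0 = 0
Codeword: 110011100011000

110011100011000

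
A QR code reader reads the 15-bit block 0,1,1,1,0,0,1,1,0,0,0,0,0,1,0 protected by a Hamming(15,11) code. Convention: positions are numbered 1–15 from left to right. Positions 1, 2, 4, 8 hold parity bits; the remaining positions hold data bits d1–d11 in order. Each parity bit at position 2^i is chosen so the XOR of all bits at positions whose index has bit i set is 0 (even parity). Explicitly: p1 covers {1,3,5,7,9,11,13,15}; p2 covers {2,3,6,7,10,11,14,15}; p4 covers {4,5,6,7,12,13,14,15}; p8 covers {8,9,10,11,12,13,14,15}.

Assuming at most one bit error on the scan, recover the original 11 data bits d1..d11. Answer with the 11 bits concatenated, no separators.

s1 (pos 1,3,5,7,9,11,13,15): 0⊕1⊕0⊕1⊕0⊕0⊕0⊕0 = 0
s2 (pos 2,3,6,7,10,11,14,15): 1⊕1⊕0⊕1⊕0⊕0⊕1⊕0 = 0
s4 (pos 4,5,6,7,12,13,14,15): 1⊕0⊕0⊕1⊕0⊕0⊕1⊕0 = 1
s8 (pos 8,9,10,11,12,13,14,15): 1⊕0⊕0⊕0⊕0⊕0⊕1⊕0 = 0
Syndrome s8…s1 = 0100 → error at position 4.
Flip position 4: 011100110000010 → 011000110000010
Read data bits from positions 3,5,6,7,9,10,11,12,13,14,15: 10010000010

10010000010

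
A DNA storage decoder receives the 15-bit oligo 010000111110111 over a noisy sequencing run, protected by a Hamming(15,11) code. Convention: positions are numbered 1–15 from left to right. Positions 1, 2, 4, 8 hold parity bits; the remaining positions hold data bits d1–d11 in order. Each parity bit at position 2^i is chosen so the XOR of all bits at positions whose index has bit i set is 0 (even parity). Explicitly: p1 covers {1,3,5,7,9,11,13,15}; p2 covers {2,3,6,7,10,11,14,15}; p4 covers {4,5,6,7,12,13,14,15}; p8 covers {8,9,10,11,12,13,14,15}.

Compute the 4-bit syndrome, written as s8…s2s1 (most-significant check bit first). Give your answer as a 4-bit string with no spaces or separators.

s1 (pos 1,3,5,7,9,11,13,15): 0⊕0⊕0⊕1⊕1⊕1⊕1⊕1 = 1
s2 (pos 2,3,6,7,10,11,14,15): 1⊕0⊕0⊕1⊕1⊕1⊕1⊕1 = 0
s4 (pos 4,5,6,7,12,13,14,15): 0⊕0⊕0⊕1⊕0⊕1⊕1⊕1 = 0
s8 (pos 8,9,10,11,12,13,14,15): 1⊕1⊕1⊕1⊕0⊕1⊕1⊕1 = 1
Syndrome s8…s1 = 1001 → error at position 9.

1001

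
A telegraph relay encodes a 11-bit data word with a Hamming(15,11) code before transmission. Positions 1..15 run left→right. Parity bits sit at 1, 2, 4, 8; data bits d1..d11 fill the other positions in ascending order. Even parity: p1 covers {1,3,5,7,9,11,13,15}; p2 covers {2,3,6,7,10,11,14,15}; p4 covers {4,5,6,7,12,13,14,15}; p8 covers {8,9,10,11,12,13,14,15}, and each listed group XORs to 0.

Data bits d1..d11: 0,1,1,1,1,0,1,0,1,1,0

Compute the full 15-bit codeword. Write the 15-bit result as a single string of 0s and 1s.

Place data at non-parity positions: p1 p2 0 p4 1 1 1 p8 1 0 1 0 1 1 0
p1 (pos 1,3,5,7,9,11,13,15): XOR of data positions = 0⊕1⊕1⊕1⊕1⊕1⊕0 = 1
p2 (pos 2,3,6,7,10,11,14,15): XOR of data positions = 0⊕1⊕1⊕0⊕1⊕1⊕0 = 0
p4 (pos 4,5,6,7,12,13,14,15): XOR of data positions = 1⊕1⊕1⊕0⊕1⊕1⊕0 = 1
p8 (pos 8,9,10,11,12,13,14,15): XOR of data positions = 1⊕0⊕1⊕0⊕1⊕1⊕0 = 0
Codeword: 100111101010110

100111101010110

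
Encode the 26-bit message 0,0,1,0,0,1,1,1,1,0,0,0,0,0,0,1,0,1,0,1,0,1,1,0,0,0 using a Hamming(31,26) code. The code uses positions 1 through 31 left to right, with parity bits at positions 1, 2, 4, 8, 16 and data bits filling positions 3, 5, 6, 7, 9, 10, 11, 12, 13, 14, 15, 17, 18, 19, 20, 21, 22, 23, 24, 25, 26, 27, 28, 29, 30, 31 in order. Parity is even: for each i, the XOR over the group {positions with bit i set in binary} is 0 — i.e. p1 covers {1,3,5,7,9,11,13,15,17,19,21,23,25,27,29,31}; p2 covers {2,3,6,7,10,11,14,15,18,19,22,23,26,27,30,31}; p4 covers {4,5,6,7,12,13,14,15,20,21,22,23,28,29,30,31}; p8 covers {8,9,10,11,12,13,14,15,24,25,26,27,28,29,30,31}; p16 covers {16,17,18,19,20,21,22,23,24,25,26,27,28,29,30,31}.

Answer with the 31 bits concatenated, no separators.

Place data at non-parity positions: p1 p2 0 p4 0 1 0 p8 0 1 1 1 1 0 0 p16 0 0 0 0 1 0 1 0 1 0 1 1 0 0 0
p1 (pos 1,3,5,7,9,11,13,15,17,19,21,23,25,27,29,31): XOR of data positions = 0⊕0⊕0⊕0⊕1⊕1⊕0⊕0⊕0⊕1⊕1⊕1⊕1⊕0⊕0 = 0
p2 (pos 2,3,6,7,10,11,14,15,18,19,22,23,26,27,30,31): XOR of data positions = 0⊕1⊕0⊕1⊕1⊕0⊕0⊕0⊕0⊕0⊕1⊕0⊕1⊕0⊕0 = 1
p4 (pos 4,5,6,7,12,13,14,15,20,21,22,23,28,29,30,31): XOR of data positions = 0⊕1⊕0⊕1⊕1⊕0⊕0⊕0⊕1⊕0⊕1⊕1⊕0⊕0⊕0 = 0
p8 (pos 8,9,10,11,12,13,14,15,24,25,26,27,28,29,30,31): XOR of data positions = 0⊕1⊕1⊕1⊕1⊕0⊕0⊕0⊕1⊕0⊕1⊕1⊕0⊕0⊕0 = 1
p16 (pos 16,17,18,19,20,21,22,23,24,25,26,27,28,29,30,31): XOR of data positions = 0⊕0⊕0⊕0⊕1⊕0⊕1⊕0⊕1⊕0⊕1⊕1⊕0⊕0⊕0 = 1
Codeword: 0100010101111001000010101011000

0100010101111001000010101011000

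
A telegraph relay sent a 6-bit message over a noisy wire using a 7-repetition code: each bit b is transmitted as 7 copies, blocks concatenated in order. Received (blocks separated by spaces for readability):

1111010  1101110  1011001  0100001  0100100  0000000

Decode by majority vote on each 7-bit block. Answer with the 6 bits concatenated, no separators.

111000

Block 1 (1111010): 5 ones → 1
Block 2 (1101110): 5 ones → 1
Block 3 (1011001): 4 ones → 1
Block 4 (0100001): 2 ones → 0
Block 5 (0100100): 2 ones → 0
Block 6 (0000000): 0 ones → 0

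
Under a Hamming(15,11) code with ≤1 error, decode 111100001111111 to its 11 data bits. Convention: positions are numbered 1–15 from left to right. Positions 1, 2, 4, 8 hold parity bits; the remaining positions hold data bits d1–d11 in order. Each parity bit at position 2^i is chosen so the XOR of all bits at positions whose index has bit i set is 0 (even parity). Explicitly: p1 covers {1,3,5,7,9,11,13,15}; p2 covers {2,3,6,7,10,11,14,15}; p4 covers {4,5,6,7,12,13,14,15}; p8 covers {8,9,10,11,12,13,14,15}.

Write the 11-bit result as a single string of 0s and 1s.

10001110111

s1 (pos 1,3,5,7,9,11,13,15): 1⊕1⊕0⊕0⊕1⊕1⊕1⊕1 = 0
s2 (pos 2,3,6,7,10,11,14,15): 1⊕1⊕0⊕0⊕1⊕1⊕1⊕1 = 0
s4 (pos 4,5,6,7,12,13,14,15): 1⊕0⊕0⊕0⊕1⊕1⊕1⊕1 = 1
s8 (pos 8,9,10,11,12,13,14,15): 0⊕1⊕1⊕1⊕1⊕1⊕1⊕1 = 1
Syndrome s8…s1 = 1100 → error at position 12.
Flip position 12: 111100001111111 → 111100001110111
Read data bits from positions 3,5,6,7,9,10,11,12,13,14,15: 10001110111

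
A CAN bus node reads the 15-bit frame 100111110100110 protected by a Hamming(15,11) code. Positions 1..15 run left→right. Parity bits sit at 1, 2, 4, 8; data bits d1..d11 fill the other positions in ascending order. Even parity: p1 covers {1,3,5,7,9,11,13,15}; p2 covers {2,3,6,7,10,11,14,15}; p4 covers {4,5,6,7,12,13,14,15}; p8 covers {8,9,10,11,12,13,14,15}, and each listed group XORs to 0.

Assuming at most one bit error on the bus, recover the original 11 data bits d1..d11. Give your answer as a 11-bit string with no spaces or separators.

01110100110

s1 (pos 1,3,5,7,9,11,13,15): 1⊕0⊕1⊕1⊕0⊕0⊕1⊕0 = 0
s2 (pos 2,3,6,7,10,11,14,15): 0⊕0⊕1⊕1⊕1⊕0⊕1⊕0 = 0
s4 (pos 4,5,6,7,12,13,14,15): 1⊕1⊕1⊕1⊕0⊕1⊕1⊕0 = 0
s8 (pos 8,9,10,11,12,13,14,15): 1⊕0⊕1⊕0⊕0⊕1⊕1⊕0 = 0
Syndrome s8…s1 = 0000 → no error.
Read data bits from positions 3,5,6,7,9,10,11,12,13,14,15: 01110100110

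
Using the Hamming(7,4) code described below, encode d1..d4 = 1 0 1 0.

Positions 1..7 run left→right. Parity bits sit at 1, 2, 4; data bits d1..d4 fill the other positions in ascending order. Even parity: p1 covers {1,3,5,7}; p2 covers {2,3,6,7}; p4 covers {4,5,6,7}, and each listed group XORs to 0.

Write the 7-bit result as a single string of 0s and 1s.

Place data at non-parity positions: p1 p2 1 p4 0 1 0
p1 (pos 1,3,5,7): XOR of data positions = 1⊕0⊕0 = 1
p2 (pos 2,3,6,7): XOR of data positions = 1⊕1⊕0 = 0
p4 (pos 4,5,6,7): XOR of data positions = 0⊕1⊕0 = 1
Codeword: 1011010

1011010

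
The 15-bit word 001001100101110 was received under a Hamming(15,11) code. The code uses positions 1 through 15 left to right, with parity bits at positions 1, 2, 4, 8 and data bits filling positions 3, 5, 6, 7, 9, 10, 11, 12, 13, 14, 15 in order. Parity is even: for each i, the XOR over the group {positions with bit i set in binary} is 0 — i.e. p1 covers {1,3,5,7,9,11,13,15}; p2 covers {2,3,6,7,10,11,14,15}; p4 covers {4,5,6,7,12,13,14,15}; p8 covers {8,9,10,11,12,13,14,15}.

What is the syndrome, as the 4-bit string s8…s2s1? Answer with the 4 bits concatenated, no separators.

s1 (pos 1,3,5,7,9,11,13,15): 0⊕1⊕0⊕1⊕0⊕0⊕1⊕0 = 1
s2 (pos 2,3,6,7,10,11,14,15): 0⊕1⊕1⊕1⊕1⊕0⊕1⊕0 = 1
s4 (pos 4,5,6,7,12,13,14,15): 0⊕0⊕1⊕1⊕1⊕1⊕1⊕0 = 1
s8 (pos 8,9,10,11,12,13,14,15): 0⊕0⊕1⊕0⊕1⊕1⊕1⊕0 = 0
Syndrome s8…s1 = 0111 → error at position 7.

0111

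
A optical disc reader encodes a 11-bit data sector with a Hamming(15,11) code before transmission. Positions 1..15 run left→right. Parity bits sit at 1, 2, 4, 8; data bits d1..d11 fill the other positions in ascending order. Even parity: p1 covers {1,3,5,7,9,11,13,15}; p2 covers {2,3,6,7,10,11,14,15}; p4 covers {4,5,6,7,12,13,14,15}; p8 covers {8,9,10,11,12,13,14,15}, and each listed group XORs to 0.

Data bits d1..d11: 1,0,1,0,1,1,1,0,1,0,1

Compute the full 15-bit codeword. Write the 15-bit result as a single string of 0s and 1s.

111101011110101

Place data at non-parity positions: p1 p2 1 p4 0 1 0 p8 1 1 1 0 1 0 1
p1 (pos 1,3,5,7,9,11,13,15): XOR of data positions = 1⊕0⊕0⊕1⊕1⊕1⊕1 = 1
p2 (pos 2,3,6,7,10,11,14,15): XOR of data positions = 1⊕1⊕0⊕1⊕1⊕0⊕1 = 1
p4 (pos 4,5,6,7,12,13,14,15): XOR of data positions = 0⊕1⊕0⊕0⊕1⊕0⊕1 = 1
p8 (pos 8,9,10,11,12,13,14,15): XOR of data positions = 1⊕1⊕1⊕0⊕1⊕0⊕1 = 1
Codeword: 111101011110101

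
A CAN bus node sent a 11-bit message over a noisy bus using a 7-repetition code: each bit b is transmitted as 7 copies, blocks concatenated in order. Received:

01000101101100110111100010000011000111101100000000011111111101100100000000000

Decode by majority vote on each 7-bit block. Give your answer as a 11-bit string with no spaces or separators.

Block 1 (0100010): 2 ones → 0
Block 2 (1101100): 4 ones → 1
Block 3 (1101111): 6 ones → 1
Block 4 (0001000): 1 one → 0
Block 5 (0011000): 2 ones → 0
Block 6 (1111011): 6 ones → 1
Block 7 (0000000): 0 ones → 0
Block 8 (0011111): 5 ones → 1
Block 9 (1111011): 6 ones → 1
Block 10 (0010000): 1 one → 0
Block 11 (0000000): 0 ones → 0

01100101100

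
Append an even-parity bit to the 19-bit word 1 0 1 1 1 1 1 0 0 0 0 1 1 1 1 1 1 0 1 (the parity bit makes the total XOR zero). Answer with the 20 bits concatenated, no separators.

10111110000111111011

XOR of the 19 data bits: 1⊕0⊕1⊕1⊕1⊕1⊕1⊕0⊕0⊕0⊕0⊕1⊕1⊕1⊕1⊕1⊕1⊕0⊕1 = 1
Parity bit = 1 (so all 20 bits XOR to 0).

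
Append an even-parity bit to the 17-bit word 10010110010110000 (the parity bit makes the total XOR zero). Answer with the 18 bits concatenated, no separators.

100101100101100001

XOR of the 17 data bits: 1⊕0⊕0⊕1⊕0⊕1⊕1⊕0⊕0⊕1⊕0⊕1⊕1⊕0⊕0⊕0⊕0 = 1
Parity bit = 1 (so all 18 bits XOR to 0).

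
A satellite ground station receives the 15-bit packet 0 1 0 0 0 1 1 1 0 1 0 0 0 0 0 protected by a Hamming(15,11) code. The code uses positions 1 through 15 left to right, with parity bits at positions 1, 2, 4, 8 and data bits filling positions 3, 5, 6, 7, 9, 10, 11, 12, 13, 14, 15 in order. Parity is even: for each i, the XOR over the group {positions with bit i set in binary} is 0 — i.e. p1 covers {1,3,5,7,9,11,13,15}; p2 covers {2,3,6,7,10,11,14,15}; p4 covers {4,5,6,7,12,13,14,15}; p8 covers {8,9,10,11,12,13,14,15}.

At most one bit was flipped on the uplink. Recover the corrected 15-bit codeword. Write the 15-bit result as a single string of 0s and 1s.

s1 (pos 1,3,5,7,9,11,13,15): 0⊕0⊕0⊕1⊕0⊕0⊕0⊕0 = 1
s2 (pos 2,3,6,7,10,11,14,15): 1⊕0⊕1⊕1⊕1⊕0⊕0⊕0 = 0
s4 (pos 4,5,6,7,12,13,14,15): 0⊕0⊕1⊕1⊕0⊕0⊕0⊕0 = 0
s8 (pos 8,9,10,11,12,13,14,15): 1⊕0⊕1⊕0⊕0⊕0⊕0⊕0 = 0
Syndrome s8…s1 = 0001 → error at position 1.
Flip position 1: 010001110100000 → 110001110100000

110001110100000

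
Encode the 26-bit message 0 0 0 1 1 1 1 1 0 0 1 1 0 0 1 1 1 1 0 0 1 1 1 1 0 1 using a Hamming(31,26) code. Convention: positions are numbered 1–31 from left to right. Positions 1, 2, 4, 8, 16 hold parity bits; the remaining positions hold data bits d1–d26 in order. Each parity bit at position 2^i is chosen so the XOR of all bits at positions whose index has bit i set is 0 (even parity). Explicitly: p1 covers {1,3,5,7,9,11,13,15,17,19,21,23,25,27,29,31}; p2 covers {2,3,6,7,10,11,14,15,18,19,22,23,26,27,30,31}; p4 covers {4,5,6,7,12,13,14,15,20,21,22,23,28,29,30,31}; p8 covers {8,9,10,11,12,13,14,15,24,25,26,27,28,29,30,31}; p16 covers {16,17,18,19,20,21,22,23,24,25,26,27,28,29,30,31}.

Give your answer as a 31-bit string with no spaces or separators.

Place data at non-parity positions: p1 p2 0 p4 0 0 1 p8 1 1 1 1 0 0 1 p16 1 0 0 1 1 1 1 0 0 1 1 1 1 0 1
p1 (pos 1,3,5,7,9,11,13,15,17,19,21,23,25,27,29,31): XOR of data positions = 0⊕0⊕1⊕1⊕1⊕0⊕1⊕1⊕0⊕1⊕1⊕0⊕1⊕1⊕1 = 0
p2 (pos 2,3,6,7,10,11,14,15,18,19,22,23,26,27,30,31): XOR of data positions = 0⊕0⊕1⊕1⊕1⊕0⊕1⊕0⊕0⊕1⊕1⊕1⊕1⊕0⊕1 = 1
p4 (pos 4,5,6,7,12,13,14,15,20,21,22,23,28,29,30,31): XOR of data positions = 0⊕0⊕1⊕1⊕0⊕0⊕1⊕1⊕1⊕1⊕1⊕1⊕1⊕0⊕1 = 0
p8 (pos 8,9,10,11,12,13,14,15,24,25,26,27,28,29,30,31): XOR of data positions = 1⊕1⊕1⊕1⊕0⊕0⊕1⊕0⊕0⊕1⊕1⊕1⊕1⊕0⊕1 = 0
p16 (pos 16,17,18,19,20,21,22,23,24,25,26,27,28,29,30,31): XOR of data positions = 1⊕0⊕0⊕1⊕1⊕1⊕1⊕0⊕0⊕1⊕1⊕1⊕1⊕0⊕1 = 0
Codeword: 0100001011110010100111100111101

0100001011110010100111100111101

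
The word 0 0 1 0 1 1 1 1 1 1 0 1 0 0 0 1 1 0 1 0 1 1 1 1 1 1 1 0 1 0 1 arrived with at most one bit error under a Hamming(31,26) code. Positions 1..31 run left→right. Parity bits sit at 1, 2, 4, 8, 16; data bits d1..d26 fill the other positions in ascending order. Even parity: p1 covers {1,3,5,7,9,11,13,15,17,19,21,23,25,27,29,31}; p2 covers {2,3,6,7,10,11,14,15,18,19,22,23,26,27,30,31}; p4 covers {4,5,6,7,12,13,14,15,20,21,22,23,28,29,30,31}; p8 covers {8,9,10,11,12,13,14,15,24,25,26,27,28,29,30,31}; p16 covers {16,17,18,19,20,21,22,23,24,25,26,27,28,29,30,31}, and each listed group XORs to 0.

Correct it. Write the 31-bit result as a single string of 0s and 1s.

s1 (pos 1,3,5,7,9,11,13,15,17,19,21,23,25,27,29,31): 0⊕1⊕1⊕1⊕1⊕0⊕0⊕0⊕1⊕1⊕1⊕1⊕1⊕1⊕1⊕1 = 0
s2 (pos 2,3,6,7,10,11,14,15,18,19,22,23,26,27,30,31): 0⊕1⊕1⊕1⊕1⊕0⊕0⊕0⊕0⊕1⊕1⊕1⊕1⊕1⊕0⊕1 = 0
s4 (pos 4,5,6,7,12,13,14,15,20,21,22,23,28,29,30,31): 0⊕1⊕1⊕1⊕1⊕0⊕0⊕0⊕0⊕1⊕1⊕1⊕0⊕1⊕0⊕1 = 1
s8 (pos 8,9,10,11,12,13,14,15,24,25,26,27,28,29,30,31): 1⊕1⊕1⊕0⊕1⊕0⊕0⊕0⊕1⊕1⊕1⊕1⊕0⊕1⊕0⊕1 = 0
s16 (pos 16,17,18,19,20,21,22,23,24,25,26,27,28,29,30,31): 1⊕1⊕0⊕1⊕0⊕1⊕1⊕1⊕1⊕1⊕1⊕1⊕0⊕1⊕0⊕1 = 0
Syndrome s16…s1 = 00100 → error at position 4.
Flip position 4: 0010111111010001101011111110101 → 0011111111010001101011111110101

0011111111010001101011111110101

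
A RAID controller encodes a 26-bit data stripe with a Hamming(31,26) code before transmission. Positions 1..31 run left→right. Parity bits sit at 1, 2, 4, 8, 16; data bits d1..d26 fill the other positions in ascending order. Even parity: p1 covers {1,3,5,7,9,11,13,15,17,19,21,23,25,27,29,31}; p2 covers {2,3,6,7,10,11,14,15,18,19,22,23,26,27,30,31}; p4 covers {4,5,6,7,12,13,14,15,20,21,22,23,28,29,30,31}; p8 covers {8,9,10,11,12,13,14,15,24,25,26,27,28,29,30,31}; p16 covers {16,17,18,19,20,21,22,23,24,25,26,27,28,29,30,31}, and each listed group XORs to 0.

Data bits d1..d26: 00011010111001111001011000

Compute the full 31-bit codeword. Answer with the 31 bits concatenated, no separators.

Place data at non-parity positions: p1 p2 0 p4 0 0 1 p8 1 0 1 0 1 1 1 p16 0 0 1 1 1 1 0 0 1 0 1 1 0 0 0
p1 (pos 1,3,5,7,9,11,13,15,17,19,21,23,25,27,29,31): XOR of data positions = 0⊕0⊕1⊕1⊕1⊕1⊕1⊕0⊕1⊕1⊕0⊕1⊕1⊕0⊕0 = 1
p2 (pos 2,3,6,7,10,11,14,15,18,19,22,23,26,27,30,31): XOR of data positions = 0⊕0⊕1⊕0⊕1⊕1⊕1⊕0⊕1⊕1⊕0⊕0⊕1⊕0⊕0 = 1
p4 (pos 4,5,6,7,12,13,14,15,20,21,22,23,28,29,30,31): XOR of data positions = 0⊕0⊕1⊕0⊕1⊕1⊕1⊕1⊕1⊕1⊕0⊕1⊕0⊕0⊕0 = 0
p8 (pos 8,9,10,11,12,13,14,15,24,25,26,27,28,29,30,31): XOR of data positions = 1⊕0⊕1⊕0⊕1⊕1⊕1⊕0⊕1⊕0⊕1⊕1⊕0⊕0⊕0 = 0
p16 (pos 16,17,18,19,20,21,22,23,24,25,26,27,28,29,30,31): XOR of data positions = 0⊕0⊕1⊕1⊕1⊕1⊕0⊕0⊕1⊕0⊕1⊕1⊕0⊕0⊕0 = 1
Codeword: 1100001010101111001111001011000

1100001010101111001111001011000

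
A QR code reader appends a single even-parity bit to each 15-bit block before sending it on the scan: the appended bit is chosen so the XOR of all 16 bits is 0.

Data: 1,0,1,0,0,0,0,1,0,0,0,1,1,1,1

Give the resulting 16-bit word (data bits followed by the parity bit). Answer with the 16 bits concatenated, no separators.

XOR of the 15 data bits: 1⊕0⊕1⊕0⊕0⊕0⊕0⊕1⊕0⊕0⊕0⊕1⊕1⊕1⊕1 = 1
Parity bit = 1 (so all 16 bits XOR to 0).

1010000100011111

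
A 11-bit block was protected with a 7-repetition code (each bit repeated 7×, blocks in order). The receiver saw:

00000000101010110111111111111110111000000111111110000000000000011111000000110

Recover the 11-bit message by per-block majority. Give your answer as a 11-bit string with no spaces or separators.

Block 1 (0000000): 0 ones → 0
Block 2 (0101010): 3 ones → 0
Block 3 (1101111): 6 ones → 1
Block 4 (1111111): 7 ones → 1
Block 5 (1110111): 6 ones → 1
Block 6 (0000001): 1 one → 0
Block 7 (1111111): 7 ones → 1
Block 8 (0000000): 0 ones → 0
Block 9 (0000000): 0 ones → 0
Block 10 (1111100): 5 ones → 1
Block 11 (0000110): 2 ones → 0

00111010010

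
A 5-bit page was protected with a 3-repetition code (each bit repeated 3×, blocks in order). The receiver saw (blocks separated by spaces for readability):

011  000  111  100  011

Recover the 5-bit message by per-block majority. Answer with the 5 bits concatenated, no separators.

10101

Block 1 (011): 2 ones → 1
Block 2 (000): 0 ones → 0
Block 3 (111): 3 ones → 1
Block 4 (100): 1 one → 0
Block 5 (011): 2 ones → 1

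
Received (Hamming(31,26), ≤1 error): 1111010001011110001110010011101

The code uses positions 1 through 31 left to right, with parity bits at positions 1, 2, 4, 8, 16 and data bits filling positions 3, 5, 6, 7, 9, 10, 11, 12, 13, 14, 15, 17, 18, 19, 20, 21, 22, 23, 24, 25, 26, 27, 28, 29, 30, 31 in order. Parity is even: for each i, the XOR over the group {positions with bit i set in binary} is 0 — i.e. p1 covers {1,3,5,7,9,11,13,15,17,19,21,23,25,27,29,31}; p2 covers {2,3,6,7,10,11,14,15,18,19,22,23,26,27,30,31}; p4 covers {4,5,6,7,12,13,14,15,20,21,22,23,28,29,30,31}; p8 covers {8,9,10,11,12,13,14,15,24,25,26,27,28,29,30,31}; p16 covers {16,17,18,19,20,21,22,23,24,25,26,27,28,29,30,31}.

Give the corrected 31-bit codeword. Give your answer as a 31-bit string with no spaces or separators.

1111011001011110001110010011101

s1 (pos 1,3,5,7,9,11,13,15,17,19,21,23,25,27,29,31): 1⊕1⊕0⊕0⊕0⊕0⊕1⊕1⊕0⊕1⊕1⊕0⊕0⊕1⊕1⊕1 = 1
s2 (pos 2,3,6,7,10,11,14,15,18,19,22,23,26,27,30,31): 1⊕1⊕1⊕0⊕1⊕0⊕1⊕1⊕0⊕1⊕0⊕0⊕0⊕1⊕0⊕1 = 1
s4 (pos 4,5,6,7,12,13,14,15,20,21,22,23,28,29,30,31): 1⊕0⊕1⊕0⊕1⊕1⊕1⊕1⊕1⊕1⊕0⊕0⊕1⊕1⊕0⊕1 = 1
s8 (pos 8,9,10,11,12,13,14,15,24,25,26,27,28,29,30,31): 0⊕0⊕1⊕0⊕1⊕1⊕1⊕1⊕1⊕0⊕0⊕1⊕1⊕1⊕0⊕1 = 0
s16 (pos 16,17,18,19,20,21,22,23,24,25,26,27,28,29,30,31): 0⊕0⊕0⊕1⊕1⊕1⊕0⊕0⊕1⊕0⊕0⊕1⊕1⊕1⊕0⊕1 = 0
Syndrome s16…s1 = 00111 → error at position 7.
Flip position 7: 1111010001011110001110010011101 → 1111011001011110001110010011101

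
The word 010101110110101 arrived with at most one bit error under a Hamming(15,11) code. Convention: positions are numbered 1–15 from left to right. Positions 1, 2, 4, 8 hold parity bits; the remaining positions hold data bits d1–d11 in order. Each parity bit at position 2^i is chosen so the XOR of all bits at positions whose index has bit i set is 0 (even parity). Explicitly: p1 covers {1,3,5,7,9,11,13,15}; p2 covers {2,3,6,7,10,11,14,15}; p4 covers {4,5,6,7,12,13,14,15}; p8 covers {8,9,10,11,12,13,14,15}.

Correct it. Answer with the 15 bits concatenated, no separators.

s1 (pos 1,3,5,7,9,11,13,15): 0⊕0⊕0⊕1⊕0⊕1⊕1⊕1 = 0
s2 (pos 2,3,6,7,10,11,14,15): 1⊕0⊕1⊕1⊕1⊕1⊕0⊕1 = 0
s4 (pos 4,5,6,7,12,13,14,15): 1⊕0⊕1⊕1⊕0⊕1⊕0⊕1 = 1
s8 (pos 8,9,10,11,12,13,14,15): 1⊕0⊕1⊕1⊕0⊕1⊕0⊕1 = 1
Syndrome s8…s1 = 1100 → error at position 12.
Flip position 12: 010101110110101 → 010101110111101

010101110111101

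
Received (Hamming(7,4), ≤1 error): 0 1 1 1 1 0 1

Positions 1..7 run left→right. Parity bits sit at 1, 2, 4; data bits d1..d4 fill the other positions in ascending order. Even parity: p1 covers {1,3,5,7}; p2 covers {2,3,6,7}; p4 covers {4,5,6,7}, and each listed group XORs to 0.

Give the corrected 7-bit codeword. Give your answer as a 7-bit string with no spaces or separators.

0111100

s1 (pos 1,3,5,7): 0⊕1⊕1⊕1 = 1
s2 (pos 2,3,6,7): 1⊕1⊕0⊕1 = 1
s4 (pos 4,5,6,7): 1⊕1⊕0⊕1 = 1
Syndrome s4…s1 = 111 → error at position 7.
Flip position 7: 0111101 → 0111100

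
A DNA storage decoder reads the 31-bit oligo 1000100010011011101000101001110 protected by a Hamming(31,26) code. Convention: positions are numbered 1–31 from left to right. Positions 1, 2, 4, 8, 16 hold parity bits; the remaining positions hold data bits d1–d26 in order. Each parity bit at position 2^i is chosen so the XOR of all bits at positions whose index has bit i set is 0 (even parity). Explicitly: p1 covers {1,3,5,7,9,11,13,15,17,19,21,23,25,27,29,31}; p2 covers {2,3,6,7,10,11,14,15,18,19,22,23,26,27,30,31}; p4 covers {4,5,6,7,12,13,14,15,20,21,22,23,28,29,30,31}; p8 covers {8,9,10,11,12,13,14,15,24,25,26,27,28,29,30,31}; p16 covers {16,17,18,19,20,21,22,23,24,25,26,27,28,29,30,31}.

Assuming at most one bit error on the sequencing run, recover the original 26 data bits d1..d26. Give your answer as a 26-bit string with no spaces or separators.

s1 (pos 1,3,5,7,9,11,13,15,17,19,21,23,25,27,29,31): 1⊕0⊕1⊕0⊕1⊕0⊕1⊕1⊕1⊕1⊕0⊕1⊕1⊕0⊕1⊕0 = 0
s2 (pos 2,3,6,7,10,11,14,15,18,19,22,23,26,27,30,31): 0⊕0⊕0⊕0⊕0⊕0⊕0⊕1⊕0⊕1⊕0⊕1⊕0⊕0⊕1⊕0 = 0
s4 (pos 4,5,6,7,12,13,14,15,20,21,22,23,28,29,30,31): 0⊕1⊕0⊕0⊕1⊕1⊕0⊕1⊕0⊕0⊕0⊕1⊕1⊕1⊕1⊕0 = 0
s8 (pos 8,9,10,11,12,13,14,15,24,25,26,27,28,29,30,31): 0⊕1⊕0⊕0⊕1⊕1⊕0⊕1⊕0⊕1⊕0⊕0⊕1⊕1⊕1⊕0 = 0
s16 (pos 16,17,18,19,20,21,22,23,24,25,26,27,28,29,30,31): 1⊕1⊕0⊕1⊕0⊕0⊕0⊕1⊕0⊕1⊕0⊕0⊕1⊕1⊕1⊕0 = 0
Syndrome s16…s1 = 00000 → no error.
Read data bits from positions 3,5,6,7,9,10,11,12,13,14,15,17,18,19,20,21,22,23,24,25,26,27,28,29,30,31: 01001001101101000101001110

01001001101101000101001110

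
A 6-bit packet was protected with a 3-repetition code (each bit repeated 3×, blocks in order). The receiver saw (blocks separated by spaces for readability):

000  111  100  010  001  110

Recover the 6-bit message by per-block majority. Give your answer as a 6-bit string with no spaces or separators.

010001

Block 1 (000): 0 ones → 0
Block 2 (111): 3 ones → 1
Block 3 (100): 1 one → 0
Block 4 (010): 1 one → 0
Block 5 (001): 1 one → 0
Block 6 (110): 2 ones → 1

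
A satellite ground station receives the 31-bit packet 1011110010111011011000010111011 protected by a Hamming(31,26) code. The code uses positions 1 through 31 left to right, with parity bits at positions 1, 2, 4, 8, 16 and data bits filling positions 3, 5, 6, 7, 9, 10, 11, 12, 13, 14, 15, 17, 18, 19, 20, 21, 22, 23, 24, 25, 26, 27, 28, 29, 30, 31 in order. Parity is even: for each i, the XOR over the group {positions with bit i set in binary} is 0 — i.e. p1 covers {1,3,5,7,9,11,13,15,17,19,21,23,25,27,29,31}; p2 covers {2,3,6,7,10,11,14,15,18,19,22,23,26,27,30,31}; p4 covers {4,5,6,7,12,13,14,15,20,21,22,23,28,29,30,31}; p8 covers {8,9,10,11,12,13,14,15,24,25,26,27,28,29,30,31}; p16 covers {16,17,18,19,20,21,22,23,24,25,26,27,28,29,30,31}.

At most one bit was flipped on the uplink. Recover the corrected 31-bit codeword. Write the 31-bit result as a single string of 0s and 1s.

s1 (pos 1,3,5,7,9,11,13,15,17,19,21,23,25,27,29,31): 1⊕1⊕1⊕0⊕1⊕1⊕1⊕1⊕0⊕1⊕0⊕0⊕0⊕1⊕0⊕1 = 0
s2 (pos 2,3,6,7,10,11,14,15,18,19,22,23,26,27,30,31): 0⊕1⊕1⊕0⊕0⊕1⊕0⊕1⊕1⊕1⊕0⊕0⊕1⊕1⊕1⊕1 = 0
s4 (pos 4,5,6,7,12,13,14,15,20,21,22,23,28,29,30,31): 1⊕1⊕1⊕0⊕1⊕1⊕0⊕1⊕0⊕0⊕0⊕0⊕1⊕0⊕1⊕1 = 1
s8 (pos 8,9,10,11,12,13,14,15,24,25,26,27,28,29,30,31): 0⊕1⊕0⊕1⊕1⊕1⊕0⊕1⊕1⊕0⊕1⊕1⊕1⊕0⊕1⊕1 = 1
s16 (pos 16,17,18,19,20,21,22,23,24,25,26,27,28,29,30,31): 1⊕0⊕1⊕1⊕0⊕0⊕0⊕0⊕1⊕0⊕1⊕1⊕1⊕0⊕1⊕1 = 1
Syndrome s16…s1 = 11100 → error at position 28.
Flip position 28: 1011110010111011011000010111011 → 1011110010111011011000010110011

1011110010111011011000010110011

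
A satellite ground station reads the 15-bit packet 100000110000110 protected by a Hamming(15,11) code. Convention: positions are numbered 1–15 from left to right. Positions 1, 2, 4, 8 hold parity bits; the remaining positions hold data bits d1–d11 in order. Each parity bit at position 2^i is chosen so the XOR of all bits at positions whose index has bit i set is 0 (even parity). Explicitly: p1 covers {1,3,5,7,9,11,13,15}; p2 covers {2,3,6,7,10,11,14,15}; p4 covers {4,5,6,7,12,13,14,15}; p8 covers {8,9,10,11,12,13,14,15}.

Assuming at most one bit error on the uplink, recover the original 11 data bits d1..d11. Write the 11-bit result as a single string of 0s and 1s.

00010000010

s1 (pos 1,3,5,7,9,11,13,15): 1⊕0⊕0⊕1⊕0⊕0⊕1⊕0 = 1
s2 (pos 2,3,6,7,10,11,14,15): 0⊕0⊕0⊕1⊕0⊕0⊕1⊕0 = 0
s4 (pos 4,5,6,7,12,13,14,15): 0⊕0⊕0⊕1⊕0⊕1⊕1⊕0 = 1
s8 (pos 8,9,10,11,12,13,14,15): 1⊕0⊕0⊕0⊕0⊕1⊕1⊕0 = 1
Syndrome s8…s1 = 1101 → error at position 13.
Flip position 13: 100000110000110 → 100000110000010
Read data bits from positions 3,5,6,7,9,10,11,12,13,14,15: 00010000010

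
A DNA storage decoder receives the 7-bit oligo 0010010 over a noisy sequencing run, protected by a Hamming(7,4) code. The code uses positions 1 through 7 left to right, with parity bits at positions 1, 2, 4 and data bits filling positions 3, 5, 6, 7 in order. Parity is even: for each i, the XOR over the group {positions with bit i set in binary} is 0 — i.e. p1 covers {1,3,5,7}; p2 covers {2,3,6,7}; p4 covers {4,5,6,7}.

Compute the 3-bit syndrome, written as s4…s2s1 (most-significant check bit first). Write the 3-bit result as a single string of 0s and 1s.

s1 (pos 1,3,5,7): 0⊕1⊕0⊕0 = 1
s2 (pos 2,3,6,7): 0⊕1⊕1⊕0 = 0
s4 (pos 4,5,6,7): 0⊕0⊕1⊕0 = 1
Syndrome s4…s1 = 101 → error at position 5.

101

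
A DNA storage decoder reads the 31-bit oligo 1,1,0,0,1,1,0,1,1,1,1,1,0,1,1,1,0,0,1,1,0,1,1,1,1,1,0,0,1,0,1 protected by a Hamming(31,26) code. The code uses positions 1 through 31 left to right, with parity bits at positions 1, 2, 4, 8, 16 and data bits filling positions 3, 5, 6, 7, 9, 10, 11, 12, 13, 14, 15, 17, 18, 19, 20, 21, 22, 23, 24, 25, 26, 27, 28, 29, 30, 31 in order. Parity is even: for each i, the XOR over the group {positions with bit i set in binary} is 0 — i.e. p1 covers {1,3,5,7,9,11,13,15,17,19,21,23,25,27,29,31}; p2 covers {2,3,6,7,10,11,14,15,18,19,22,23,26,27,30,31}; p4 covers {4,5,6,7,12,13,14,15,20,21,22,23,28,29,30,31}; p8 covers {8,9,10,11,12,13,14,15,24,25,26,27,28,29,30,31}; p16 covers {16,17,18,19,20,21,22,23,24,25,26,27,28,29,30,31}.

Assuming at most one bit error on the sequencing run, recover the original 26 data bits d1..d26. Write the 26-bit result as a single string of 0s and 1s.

s1 (pos 1,3,5,7,9,11,13,15,17,19,21,23,25,27,29,31): 1⊕0⊕1⊕0⊕1⊕1⊕0⊕1⊕0⊕1⊕0⊕1⊕1⊕0⊕1⊕1 = 0
s2 (pos 2,3,6,7,10,11,14,15,18,19,22,23,26,27,30,31): 1⊕0⊕1⊕0⊕1⊕1⊕1⊕1⊕0⊕1⊕1⊕1⊕1⊕0⊕0⊕1 = 1
s4 (pos 4,5,6,7,12,13,14,15,20,21,22,23,28,29,30,31): 0⊕1⊕1⊕0⊕1⊕0⊕1⊕1⊕1⊕0⊕1⊕1⊕0⊕1⊕0⊕1 = 0
s8 (pos 8,9,10,11,12,13,14,15,24,25,26,27,28,29,30,31): 1⊕1⊕1⊕1⊕1⊕0⊕1⊕1⊕1⊕1⊕1⊕0⊕0⊕1⊕0⊕1 = 0
s16 (pos 16,17,18,19,20,21,22,23,24,25,26,27,28,29,30,31): 1⊕0⊕0⊕1⊕1⊕0⊕1⊕1⊕1⊕1⊕1⊕0⊕0⊕1⊕0⊕1 = 0
Syndrome s16…s1 = 00010 → error at position 2.
Flip position 2: 1100110111110111001101111100101 → 1000110111110111001101111100101
Read data bits from positions 3,5,6,7,9,10,11,12,13,14,15,17,18,19,20,21,22,23,24,25,26,27,28,29,30,31: 01101111011001101111100101

01101111011001101111100101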